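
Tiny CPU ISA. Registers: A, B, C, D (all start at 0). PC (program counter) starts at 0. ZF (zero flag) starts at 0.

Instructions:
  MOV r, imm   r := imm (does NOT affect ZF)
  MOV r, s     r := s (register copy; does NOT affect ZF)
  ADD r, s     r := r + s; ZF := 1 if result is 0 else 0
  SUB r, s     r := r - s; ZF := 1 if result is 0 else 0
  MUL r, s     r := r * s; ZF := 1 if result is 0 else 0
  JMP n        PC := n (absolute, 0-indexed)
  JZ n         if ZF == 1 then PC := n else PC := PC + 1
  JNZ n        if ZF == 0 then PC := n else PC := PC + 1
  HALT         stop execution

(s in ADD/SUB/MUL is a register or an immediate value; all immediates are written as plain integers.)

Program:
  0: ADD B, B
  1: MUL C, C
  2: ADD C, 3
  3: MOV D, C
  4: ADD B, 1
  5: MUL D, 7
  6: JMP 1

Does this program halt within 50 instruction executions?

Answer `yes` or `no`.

Answer: no

Derivation:
Step 1: PC=0 exec 'ADD B, B'. After: A=0 B=0 C=0 D=0 ZF=1 PC=1
Step 2: PC=1 exec 'MUL C, C'. After: A=0 B=0 C=0 D=0 ZF=1 PC=2
Step 3: PC=2 exec 'ADD C, 3'. After: A=0 B=0 C=3 D=0 ZF=0 PC=3
Step 4: PC=3 exec 'MOV D, C'. After: A=0 B=0 C=3 D=3 ZF=0 PC=4
Step 5: PC=4 exec 'ADD B, 1'. After: A=0 B=1 C=3 D=3 ZF=0 PC=5
Step 6: PC=5 exec 'MUL D, 7'. After: A=0 B=1 C=3 D=21 ZF=0 PC=6
Step 7: PC=6 exec 'JMP 1'. After: A=0 B=1 C=3 D=21 ZF=0 PC=1
Step 8: PC=1 exec 'MUL C, C'. After: A=0 B=1 C=9 D=21 ZF=0 PC=2
Step 9: PC=2 exec 'ADD C, 3'. After: A=0 B=1 C=12 D=21 ZF=0 PC=3
Step 10: PC=3 exec 'MOV D, C'. After: A=0 B=1 C=12 D=12 ZF=0 PC=4
Step 11: PC=4 exec 'ADD B, 1'. After: A=0 B=2 C=12 D=12 ZF=0 PC=5
Step 12: PC=5 exec 'MUL D, 7'. After: A=0 B=2 C=12 D=84 ZF=0 PC=6
Step 13: PC=6 exec 'JMP 1'. After: A=0 B=2 C=12 D=84 ZF=0 PC=1
Step 14: PC=1 exec 'MUL C, C'. After: A=0 B=2 C=144 D=84 ZF=0 PC=2
Step 15: PC=2 exec 'ADD C, 3'. After: A=0 B=2 C=147 D=84 ZF=0 PC=3
After 50 steps: not halted. PC revisits the same instructions with no path to HALT; will never halt.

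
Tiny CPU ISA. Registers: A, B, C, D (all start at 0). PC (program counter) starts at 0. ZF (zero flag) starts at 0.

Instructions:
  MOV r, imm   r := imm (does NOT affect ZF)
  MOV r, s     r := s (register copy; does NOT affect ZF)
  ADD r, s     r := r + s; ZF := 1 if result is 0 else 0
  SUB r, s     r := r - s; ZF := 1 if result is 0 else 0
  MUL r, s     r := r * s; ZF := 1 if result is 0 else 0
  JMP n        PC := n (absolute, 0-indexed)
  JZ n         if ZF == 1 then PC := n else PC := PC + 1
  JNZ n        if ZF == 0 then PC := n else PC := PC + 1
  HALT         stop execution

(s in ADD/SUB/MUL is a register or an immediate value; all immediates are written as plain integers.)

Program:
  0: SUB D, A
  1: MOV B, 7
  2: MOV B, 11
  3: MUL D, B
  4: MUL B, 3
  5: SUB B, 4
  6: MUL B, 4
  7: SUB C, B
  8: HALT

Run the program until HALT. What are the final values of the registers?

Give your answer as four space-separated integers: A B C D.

Answer: 0 116 -116 0

Derivation:
Step 1: PC=0 exec 'SUB D, A'. After: A=0 B=0 C=0 D=0 ZF=1 PC=1
Step 2: PC=1 exec 'MOV B, 7'. After: A=0 B=7 C=0 D=0 ZF=1 PC=2
Step 3: PC=2 exec 'MOV B, 11'. After: A=0 B=11 C=0 D=0 ZF=1 PC=3
Step 4: PC=3 exec 'MUL D, B'. After: A=0 B=11 C=0 D=0 ZF=1 PC=4
Step 5: PC=4 exec 'MUL B, 3'. After: A=0 B=33 C=0 D=0 ZF=0 PC=5
Step 6: PC=5 exec 'SUB B, 4'. After: A=0 B=29 C=0 D=0 ZF=0 PC=6
Step 7: PC=6 exec 'MUL B, 4'. After: A=0 B=116 C=0 D=0 ZF=0 PC=7
Step 8: PC=7 exec 'SUB C, B'. After: A=0 B=116 C=-116 D=0 ZF=0 PC=8
Step 9: PC=8 exec 'HALT'. After: A=0 B=116 C=-116 D=0 ZF=0 PC=8 HALTED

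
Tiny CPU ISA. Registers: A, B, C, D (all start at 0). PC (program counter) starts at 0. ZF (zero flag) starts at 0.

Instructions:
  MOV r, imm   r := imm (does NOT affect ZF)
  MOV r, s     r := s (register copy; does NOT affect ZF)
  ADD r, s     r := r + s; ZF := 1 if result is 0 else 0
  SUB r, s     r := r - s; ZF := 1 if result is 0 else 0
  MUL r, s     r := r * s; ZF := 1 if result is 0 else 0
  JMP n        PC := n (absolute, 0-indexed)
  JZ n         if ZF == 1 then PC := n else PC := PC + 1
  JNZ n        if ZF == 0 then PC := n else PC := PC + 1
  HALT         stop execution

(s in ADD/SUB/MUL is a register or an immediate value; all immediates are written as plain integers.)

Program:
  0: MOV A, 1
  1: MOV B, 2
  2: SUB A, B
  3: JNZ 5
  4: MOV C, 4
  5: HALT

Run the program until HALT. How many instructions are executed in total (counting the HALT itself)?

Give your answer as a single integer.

Step 1: PC=0 exec 'MOV A, 1'. After: A=1 B=0 C=0 D=0 ZF=0 PC=1
Step 2: PC=1 exec 'MOV B, 2'. After: A=1 B=2 C=0 D=0 ZF=0 PC=2
Step 3: PC=2 exec 'SUB A, B'. After: A=-1 B=2 C=0 D=0 ZF=0 PC=3
Step 4: PC=3 exec 'JNZ 5'. After: A=-1 B=2 C=0 D=0 ZF=0 PC=5
Step 5: PC=5 exec 'HALT'. After: A=-1 B=2 C=0 D=0 ZF=0 PC=5 HALTED
Total instructions executed: 5

Answer: 5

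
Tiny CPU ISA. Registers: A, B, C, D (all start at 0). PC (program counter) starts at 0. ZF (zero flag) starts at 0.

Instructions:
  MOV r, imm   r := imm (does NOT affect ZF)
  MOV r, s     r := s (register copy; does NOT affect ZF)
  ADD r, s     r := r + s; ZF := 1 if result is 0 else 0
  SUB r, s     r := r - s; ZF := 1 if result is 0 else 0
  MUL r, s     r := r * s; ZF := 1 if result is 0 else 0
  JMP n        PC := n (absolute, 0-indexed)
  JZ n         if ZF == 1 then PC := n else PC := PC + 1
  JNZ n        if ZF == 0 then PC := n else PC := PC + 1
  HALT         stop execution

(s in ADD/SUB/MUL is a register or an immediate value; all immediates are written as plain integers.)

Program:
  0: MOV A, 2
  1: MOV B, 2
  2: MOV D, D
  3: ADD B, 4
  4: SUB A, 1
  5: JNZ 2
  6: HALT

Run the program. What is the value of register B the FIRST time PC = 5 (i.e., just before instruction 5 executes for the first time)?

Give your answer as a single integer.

Step 1: PC=0 exec 'MOV A, 2'. After: A=2 B=0 C=0 D=0 ZF=0 PC=1
Step 2: PC=1 exec 'MOV B, 2'. After: A=2 B=2 C=0 D=0 ZF=0 PC=2
Step 3: PC=2 exec 'MOV D, D'. After: A=2 B=2 C=0 D=0 ZF=0 PC=3
Step 4: PC=3 exec 'ADD B, 4'. After: A=2 B=6 C=0 D=0 ZF=0 PC=4
Step 5: PC=4 exec 'SUB A, 1'. After: A=1 B=6 C=0 D=0 ZF=0 PC=5
First time PC=5: B=6

6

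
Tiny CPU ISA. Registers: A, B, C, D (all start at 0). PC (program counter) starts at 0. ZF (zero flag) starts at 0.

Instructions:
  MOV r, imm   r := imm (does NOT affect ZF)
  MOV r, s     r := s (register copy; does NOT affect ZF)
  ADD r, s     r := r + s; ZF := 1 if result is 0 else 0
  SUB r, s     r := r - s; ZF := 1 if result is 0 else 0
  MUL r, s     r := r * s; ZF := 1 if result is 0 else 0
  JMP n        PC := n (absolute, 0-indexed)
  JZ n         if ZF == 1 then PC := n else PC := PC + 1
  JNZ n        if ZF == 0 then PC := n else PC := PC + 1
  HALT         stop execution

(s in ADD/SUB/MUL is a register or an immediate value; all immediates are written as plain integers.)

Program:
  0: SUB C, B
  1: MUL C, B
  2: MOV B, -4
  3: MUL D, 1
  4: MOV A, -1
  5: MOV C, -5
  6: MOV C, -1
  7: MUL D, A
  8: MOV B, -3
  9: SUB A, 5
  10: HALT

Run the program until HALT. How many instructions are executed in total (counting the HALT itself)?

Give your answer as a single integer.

Step 1: PC=0 exec 'SUB C, B'. After: A=0 B=0 C=0 D=0 ZF=1 PC=1
Step 2: PC=1 exec 'MUL C, B'. After: A=0 B=0 C=0 D=0 ZF=1 PC=2
Step 3: PC=2 exec 'MOV B, -4'. After: A=0 B=-4 C=0 D=0 ZF=1 PC=3
Step 4: PC=3 exec 'MUL D, 1'. After: A=0 B=-4 C=0 D=0 ZF=1 PC=4
Step 5: PC=4 exec 'MOV A, -1'. After: A=-1 B=-4 C=0 D=0 ZF=1 PC=5
Step 6: PC=5 exec 'MOV C, -5'. After: A=-1 B=-4 C=-5 D=0 ZF=1 PC=6
Step 7: PC=6 exec 'MOV C, -1'. After: A=-1 B=-4 C=-1 D=0 ZF=1 PC=7
Step 8: PC=7 exec 'MUL D, A'. After: A=-1 B=-4 C=-1 D=0 ZF=1 PC=8
Step 9: PC=8 exec 'MOV B, -3'. After: A=-1 B=-3 C=-1 D=0 ZF=1 PC=9
Step 10: PC=9 exec 'SUB A, 5'. After: A=-6 B=-3 C=-1 D=0 ZF=0 PC=10
Step 11: PC=10 exec 'HALT'. After: A=-6 B=-3 C=-1 D=0 ZF=0 PC=10 HALTED
Total instructions executed: 11

Answer: 11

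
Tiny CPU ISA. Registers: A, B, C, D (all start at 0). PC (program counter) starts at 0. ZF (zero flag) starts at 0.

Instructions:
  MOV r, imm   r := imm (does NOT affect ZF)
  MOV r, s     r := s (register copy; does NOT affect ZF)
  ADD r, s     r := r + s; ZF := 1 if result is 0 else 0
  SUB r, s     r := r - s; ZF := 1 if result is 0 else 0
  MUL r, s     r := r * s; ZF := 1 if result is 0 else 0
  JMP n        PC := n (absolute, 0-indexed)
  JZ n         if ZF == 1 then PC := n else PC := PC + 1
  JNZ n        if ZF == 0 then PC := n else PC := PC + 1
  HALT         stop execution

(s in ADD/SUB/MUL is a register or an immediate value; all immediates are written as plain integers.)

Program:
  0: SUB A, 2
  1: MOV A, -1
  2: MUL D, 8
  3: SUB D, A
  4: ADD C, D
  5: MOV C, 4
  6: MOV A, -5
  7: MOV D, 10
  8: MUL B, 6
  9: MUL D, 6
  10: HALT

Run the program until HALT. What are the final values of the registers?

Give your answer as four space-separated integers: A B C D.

Answer: -5 0 4 60

Derivation:
Step 1: PC=0 exec 'SUB A, 2'. After: A=-2 B=0 C=0 D=0 ZF=0 PC=1
Step 2: PC=1 exec 'MOV A, -1'. After: A=-1 B=0 C=0 D=0 ZF=0 PC=2
Step 3: PC=2 exec 'MUL D, 8'. After: A=-1 B=0 C=0 D=0 ZF=1 PC=3
Step 4: PC=3 exec 'SUB D, A'. After: A=-1 B=0 C=0 D=1 ZF=0 PC=4
Step 5: PC=4 exec 'ADD C, D'. After: A=-1 B=0 C=1 D=1 ZF=0 PC=5
Step 6: PC=5 exec 'MOV C, 4'. After: A=-1 B=0 C=4 D=1 ZF=0 PC=6
Step 7: PC=6 exec 'MOV A, -5'. After: A=-5 B=0 C=4 D=1 ZF=0 PC=7
Step 8: PC=7 exec 'MOV D, 10'. After: A=-5 B=0 C=4 D=10 ZF=0 PC=8
Step 9: PC=8 exec 'MUL B, 6'. After: A=-5 B=0 C=4 D=10 ZF=1 PC=9
Step 10: PC=9 exec 'MUL D, 6'. After: A=-5 B=0 C=4 D=60 ZF=0 PC=10
Step 11: PC=10 exec 'HALT'. After: A=-5 B=0 C=4 D=60 ZF=0 PC=10 HALTED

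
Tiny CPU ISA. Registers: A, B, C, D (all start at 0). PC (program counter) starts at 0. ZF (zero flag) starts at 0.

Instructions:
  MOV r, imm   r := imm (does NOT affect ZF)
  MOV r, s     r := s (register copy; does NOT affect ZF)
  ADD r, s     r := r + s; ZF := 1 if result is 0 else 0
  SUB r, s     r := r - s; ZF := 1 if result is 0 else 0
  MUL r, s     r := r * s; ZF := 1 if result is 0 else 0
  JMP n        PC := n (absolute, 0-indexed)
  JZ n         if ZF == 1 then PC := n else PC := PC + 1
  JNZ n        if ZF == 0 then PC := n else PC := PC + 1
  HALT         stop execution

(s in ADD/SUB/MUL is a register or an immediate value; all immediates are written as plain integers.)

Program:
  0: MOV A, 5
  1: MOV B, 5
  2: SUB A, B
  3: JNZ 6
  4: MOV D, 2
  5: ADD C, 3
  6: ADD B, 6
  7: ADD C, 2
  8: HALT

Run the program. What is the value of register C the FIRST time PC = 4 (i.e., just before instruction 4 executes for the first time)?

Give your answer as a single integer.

Step 1: PC=0 exec 'MOV A, 5'. After: A=5 B=0 C=0 D=0 ZF=0 PC=1
Step 2: PC=1 exec 'MOV B, 5'. After: A=5 B=5 C=0 D=0 ZF=0 PC=2
Step 3: PC=2 exec 'SUB A, B'. After: A=0 B=5 C=0 D=0 ZF=1 PC=3
Step 4: PC=3 exec 'JNZ 6'. After: A=0 B=5 C=0 D=0 ZF=1 PC=4
First time PC=4: C=0

0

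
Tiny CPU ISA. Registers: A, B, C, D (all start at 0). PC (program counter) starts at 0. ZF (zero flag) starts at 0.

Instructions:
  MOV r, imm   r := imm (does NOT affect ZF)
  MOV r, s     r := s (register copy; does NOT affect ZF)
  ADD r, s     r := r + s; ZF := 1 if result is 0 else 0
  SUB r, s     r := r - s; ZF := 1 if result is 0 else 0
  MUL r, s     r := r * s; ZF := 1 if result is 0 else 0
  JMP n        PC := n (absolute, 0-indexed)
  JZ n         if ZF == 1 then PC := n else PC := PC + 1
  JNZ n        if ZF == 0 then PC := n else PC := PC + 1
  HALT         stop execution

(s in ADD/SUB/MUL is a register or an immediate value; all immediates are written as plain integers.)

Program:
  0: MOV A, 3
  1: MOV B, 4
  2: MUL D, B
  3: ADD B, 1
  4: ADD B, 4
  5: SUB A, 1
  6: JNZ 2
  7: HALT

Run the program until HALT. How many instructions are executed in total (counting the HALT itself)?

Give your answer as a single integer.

Answer: 18

Derivation:
Step 1: PC=0 exec 'MOV A, 3'. After: A=3 B=0 C=0 D=0 ZF=0 PC=1
Step 2: PC=1 exec 'MOV B, 4'. After: A=3 B=4 C=0 D=0 ZF=0 PC=2
Step 3: PC=2 exec 'MUL D, B'. After: A=3 B=4 C=0 D=0 ZF=1 PC=3
Step 4: PC=3 exec 'ADD B, 1'. After: A=3 B=5 C=0 D=0 ZF=0 PC=4
Step 5: PC=4 exec 'ADD B, 4'. After: A=3 B=9 C=0 D=0 ZF=0 PC=5
Step 6: PC=5 exec 'SUB A, 1'. After: A=2 B=9 C=0 D=0 ZF=0 PC=6
Step 7: PC=6 exec 'JNZ 2'. After: A=2 B=9 C=0 D=0 ZF=0 PC=2
Step 8: PC=2 exec 'MUL D, B'. After: A=2 B=9 C=0 D=0 ZF=1 PC=3
Step 9: PC=3 exec 'ADD B, 1'. After: A=2 B=10 C=0 D=0 ZF=0 PC=4
Step 10: PC=4 exec 'ADD B, 4'. After: A=2 B=14 C=0 D=0 ZF=0 PC=5
Step 11: PC=5 exec 'SUB A, 1'. After: A=1 B=14 C=0 D=0 ZF=0 PC=6
Step 12: PC=6 exec 'JNZ 2'. After: A=1 B=14 C=0 D=0 ZF=0 PC=2
Step 13: PC=2 exec 'MUL D, B'. After: A=1 B=14 C=0 D=0 ZF=1 PC=3
Step 14: PC=3 exec 'ADD B, 1'. After: A=1 B=15 C=0 D=0 ZF=0 PC=4
Step 15: PC=4 exec 'ADD B, 4'. After: A=1 B=19 C=0 D=0 ZF=0 PC=5
Step 16: PC=5 exec 'SUB A, 1'. After: A=0 B=19 C=0 D=0 ZF=1 PC=6
Step 17: PC=6 exec 'JNZ 2'. After: A=0 B=19 C=0 D=0 ZF=1 PC=7
Step 18: PC=7 exec 'HALT'. After: A=0 B=19 C=0 D=0 ZF=1 PC=7 HALTED
Total instructions executed: 18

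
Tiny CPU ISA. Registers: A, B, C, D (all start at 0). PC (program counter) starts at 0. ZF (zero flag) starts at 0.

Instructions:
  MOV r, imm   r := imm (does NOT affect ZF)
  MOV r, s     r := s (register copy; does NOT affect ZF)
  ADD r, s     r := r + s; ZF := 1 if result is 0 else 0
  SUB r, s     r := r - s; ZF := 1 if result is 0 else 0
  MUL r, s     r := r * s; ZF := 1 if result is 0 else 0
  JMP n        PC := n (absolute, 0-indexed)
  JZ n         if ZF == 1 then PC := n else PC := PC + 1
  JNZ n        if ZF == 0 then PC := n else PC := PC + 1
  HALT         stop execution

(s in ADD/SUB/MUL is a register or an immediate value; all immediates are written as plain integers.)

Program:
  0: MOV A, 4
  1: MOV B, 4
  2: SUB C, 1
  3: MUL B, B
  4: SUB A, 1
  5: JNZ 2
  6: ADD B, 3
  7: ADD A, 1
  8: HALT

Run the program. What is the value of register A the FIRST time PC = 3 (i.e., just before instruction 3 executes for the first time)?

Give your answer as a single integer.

Step 1: PC=0 exec 'MOV A, 4'. After: A=4 B=0 C=0 D=0 ZF=0 PC=1
Step 2: PC=1 exec 'MOV B, 4'. After: A=4 B=4 C=0 D=0 ZF=0 PC=2
Step 3: PC=2 exec 'SUB C, 1'. After: A=4 B=4 C=-1 D=0 ZF=0 PC=3
First time PC=3: A=4

4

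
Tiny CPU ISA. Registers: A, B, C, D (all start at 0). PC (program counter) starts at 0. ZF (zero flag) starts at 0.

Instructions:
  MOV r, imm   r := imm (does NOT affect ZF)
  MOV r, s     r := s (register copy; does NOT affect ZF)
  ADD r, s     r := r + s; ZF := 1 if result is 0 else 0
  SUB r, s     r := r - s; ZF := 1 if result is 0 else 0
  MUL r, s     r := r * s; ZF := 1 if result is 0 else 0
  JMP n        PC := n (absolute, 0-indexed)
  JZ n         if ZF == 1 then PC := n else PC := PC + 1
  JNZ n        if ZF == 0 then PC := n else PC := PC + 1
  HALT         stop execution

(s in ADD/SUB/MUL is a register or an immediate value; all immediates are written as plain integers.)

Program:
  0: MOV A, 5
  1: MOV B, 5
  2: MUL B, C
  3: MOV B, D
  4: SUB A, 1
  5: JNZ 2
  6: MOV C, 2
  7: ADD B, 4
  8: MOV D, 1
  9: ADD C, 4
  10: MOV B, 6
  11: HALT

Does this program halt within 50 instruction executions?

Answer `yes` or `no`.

Answer: yes

Derivation:
Step 1: PC=0 exec 'MOV A, 5'. After: A=5 B=0 C=0 D=0 ZF=0 PC=1
Step 2: PC=1 exec 'MOV B, 5'. After: A=5 B=5 C=0 D=0 ZF=0 PC=2
Step 3: PC=2 exec 'MUL B, C'. After: A=5 B=0 C=0 D=0 ZF=1 PC=3
Step 4: PC=3 exec 'MOV B, D'. After: A=5 B=0 C=0 D=0 ZF=1 PC=4
Step 5: PC=4 exec 'SUB A, 1'. After: A=4 B=0 C=0 D=0 ZF=0 PC=5
Step 6: PC=5 exec 'JNZ 2'. After: A=4 B=0 C=0 D=0 ZF=0 PC=2
Step 7: PC=2 exec 'MUL B, C'. After: A=4 B=0 C=0 D=0 ZF=1 PC=3
Step 8: PC=3 exec 'MOV B, D'. After: A=4 B=0 C=0 D=0 ZF=1 PC=4
Step 9: PC=4 exec 'SUB A, 1'. After: A=3 B=0 C=0 D=0 ZF=0 PC=5
Step 10: PC=5 exec 'JNZ 2'. After: A=3 B=0 C=0 D=0 ZF=0 PC=2
Step 11: PC=2 exec 'MUL B, C'. After: A=3 B=0 C=0 D=0 ZF=1 PC=3
Step 12: PC=3 exec 'MOV B, D'. After: A=3 B=0 C=0 D=0 ZF=1 PC=4
Step 13: PC=4 exec 'SUB A, 1'. After: A=2 B=0 C=0 D=0 ZF=0 PC=5
Step 14: PC=5 exec 'JNZ 2'. After: A=2 B=0 C=0 D=0 ZF=0 PC=2
Step 15: PC=2 exec 'MUL B, C'. After: A=2 B=0 C=0 D=0 ZF=1 PC=3
Step 16: PC=3 exec 'MOV B, D'. After: A=2 B=0 C=0 D=0 ZF=1 PC=4
Step 17: PC=4 exec 'SUB A, 1'. After: A=1 B=0 C=0 D=0 ZF=0 PC=5
Step 18: PC=5 exec 'JNZ 2'. After: A=1 B=0 C=0 D=0 ZF=0 PC=2
Step 19: PC=2 exec 'MUL B, C'. After: A=1 B=0 C=0 D=0 ZF=1 PC=3
Step 20: PC=3 exec 'MOV B, D'. After: A=1 B=0 C=0 D=0 ZF=1 PC=4
Step 21: PC=4 exec 'SUB A, 1'. After: A=0 B=0 C=0 D=0 ZF=1 PC=5
Step 22: PC=5 exec 'JNZ 2'. After: A=0 B=0 C=0 D=0 ZF=1 PC=6
Step 23: PC=6 exec 'MOV C, 2'. After: A=0 B=0 C=2 D=0 ZF=1 PC=7
Step 24: PC=7 exec 'ADD B, 4'. After: A=0 B=4 C=2 D=0 ZF=0 PC=8
Step 25: PC=8 exec 'MOV D, 1'. After: A=0 B=4 C=2 D=1 ZF=0 PC=9
Step 26: PC=9 exec 'ADD C, 4'. After: A=0 B=4 C=6 D=1 ZF=0 PC=10
Step 27: PC=10 exec 'MOV B, 6'. After: A=0 B=6 C=6 D=1 ZF=0 PC=11
Step 28: PC=11 exec 'HALT'. After: A=0 B=6 C=6 D=1 ZF=0 PC=11 HALTED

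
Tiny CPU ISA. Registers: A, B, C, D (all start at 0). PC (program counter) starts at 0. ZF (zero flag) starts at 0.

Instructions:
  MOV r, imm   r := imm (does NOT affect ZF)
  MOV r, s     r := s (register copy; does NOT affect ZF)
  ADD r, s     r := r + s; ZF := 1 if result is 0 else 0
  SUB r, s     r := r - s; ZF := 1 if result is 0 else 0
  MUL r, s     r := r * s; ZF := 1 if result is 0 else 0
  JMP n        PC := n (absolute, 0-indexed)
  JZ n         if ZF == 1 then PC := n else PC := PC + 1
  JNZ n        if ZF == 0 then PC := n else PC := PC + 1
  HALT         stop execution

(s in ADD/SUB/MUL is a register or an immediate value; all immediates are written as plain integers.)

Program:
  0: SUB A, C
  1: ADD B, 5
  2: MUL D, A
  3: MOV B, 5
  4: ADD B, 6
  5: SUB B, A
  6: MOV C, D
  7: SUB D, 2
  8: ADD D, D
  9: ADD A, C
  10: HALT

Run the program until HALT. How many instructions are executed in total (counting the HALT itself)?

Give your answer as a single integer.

Step 1: PC=0 exec 'SUB A, C'. After: A=0 B=0 C=0 D=0 ZF=1 PC=1
Step 2: PC=1 exec 'ADD B, 5'. After: A=0 B=5 C=0 D=0 ZF=0 PC=2
Step 3: PC=2 exec 'MUL D, A'. After: A=0 B=5 C=0 D=0 ZF=1 PC=3
Step 4: PC=3 exec 'MOV B, 5'. After: A=0 B=5 C=0 D=0 ZF=1 PC=4
Step 5: PC=4 exec 'ADD B, 6'. After: A=0 B=11 C=0 D=0 ZF=0 PC=5
Step 6: PC=5 exec 'SUB B, A'. After: A=0 B=11 C=0 D=0 ZF=0 PC=6
Step 7: PC=6 exec 'MOV C, D'. After: A=0 B=11 C=0 D=0 ZF=0 PC=7
Step 8: PC=7 exec 'SUB D, 2'. After: A=0 B=11 C=0 D=-2 ZF=0 PC=8
Step 9: PC=8 exec 'ADD D, D'. After: A=0 B=11 C=0 D=-4 ZF=0 PC=9
Step 10: PC=9 exec 'ADD A, C'. After: A=0 B=11 C=0 D=-4 ZF=1 PC=10
Step 11: PC=10 exec 'HALT'. After: A=0 B=11 C=0 D=-4 ZF=1 PC=10 HALTED
Total instructions executed: 11

Answer: 11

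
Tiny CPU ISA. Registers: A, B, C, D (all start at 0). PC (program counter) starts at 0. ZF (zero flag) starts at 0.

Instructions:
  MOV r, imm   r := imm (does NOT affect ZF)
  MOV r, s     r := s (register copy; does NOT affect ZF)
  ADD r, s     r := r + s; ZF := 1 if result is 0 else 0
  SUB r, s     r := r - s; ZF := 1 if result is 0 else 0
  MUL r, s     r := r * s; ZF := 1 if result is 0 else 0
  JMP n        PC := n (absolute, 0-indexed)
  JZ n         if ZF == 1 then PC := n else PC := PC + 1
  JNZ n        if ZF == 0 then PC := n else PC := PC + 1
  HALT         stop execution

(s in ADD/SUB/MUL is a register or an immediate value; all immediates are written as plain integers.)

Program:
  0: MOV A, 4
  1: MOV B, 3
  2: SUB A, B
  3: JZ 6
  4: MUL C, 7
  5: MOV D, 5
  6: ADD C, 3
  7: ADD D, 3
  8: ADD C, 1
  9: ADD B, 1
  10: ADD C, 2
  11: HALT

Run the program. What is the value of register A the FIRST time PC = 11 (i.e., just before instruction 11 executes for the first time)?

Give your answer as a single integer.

Step 1: PC=0 exec 'MOV A, 4'. After: A=4 B=0 C=0 D=0 ZF=0 PC=1
Step 2: PC=1 exec 'MOV B, 3'. After: A=4 B=3 C=0 D=0 ZF=0 PC=2
Step 3: PC=2 exec 'SUB A, B'. After: A=1 B=3 C=0 D=0 ZF=0 PC=3
Step 4: PC=3 exec 'JZ 6'. After: A=1 B=3 C=0 D=0 ZF=0 PC=4
Step 5: PC=4 exec 'MUL C, 7'. After: A=1 B=3 C=0 D=0 ZF=1 PC=5
Step 6: PC=5 exec 'MOV D, 5'. After: A=1 B=3 C=0 D=5 ZF=1 PC=6
Step 7: PC=6 exec 'ADD C, 3'. After: A=1 B=3 C=3 D=5 ZF=0 PC=7
Step 8: PC=7 exec 'ADD D, 3'. After: A=1 B=3 C=3 D=8 ZF=0 PC=8
Step 9: PC=8 exec 'ADD C, 1'. After: A=1 B=3 C=4 D=8 ZF=0 PC=9
Step 10: PC=9 exec 'ADD B, 1'. After: A=1 B=4 C=4 D=8 ZF=0 PC=10
Step 11: PC=10 exec 'ADD C, 2'. After: A=1 B=4 C=6 D=8 ZF=0 PC=11
First time PC=11: A=1

1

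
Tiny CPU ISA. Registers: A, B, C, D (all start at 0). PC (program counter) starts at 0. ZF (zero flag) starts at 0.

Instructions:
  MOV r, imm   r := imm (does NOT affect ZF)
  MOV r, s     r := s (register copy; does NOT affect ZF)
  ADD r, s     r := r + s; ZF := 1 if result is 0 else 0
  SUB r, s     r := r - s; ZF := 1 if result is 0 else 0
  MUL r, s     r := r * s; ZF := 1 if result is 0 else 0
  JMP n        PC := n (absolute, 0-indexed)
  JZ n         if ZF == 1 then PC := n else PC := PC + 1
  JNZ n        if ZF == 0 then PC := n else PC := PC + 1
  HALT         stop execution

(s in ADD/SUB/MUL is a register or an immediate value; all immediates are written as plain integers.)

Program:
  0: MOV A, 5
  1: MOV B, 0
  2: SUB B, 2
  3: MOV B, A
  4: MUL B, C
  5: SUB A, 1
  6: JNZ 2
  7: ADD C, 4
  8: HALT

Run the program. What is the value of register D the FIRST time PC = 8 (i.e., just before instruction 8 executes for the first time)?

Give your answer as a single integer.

Step 1: PC=0 exec 'MOV A, 5'. After: A=5 B=0 C=0 D=0 ZF=0 PC=1
Step 2: PC=1 exec 'MOV B, 0'. After: A=5 B=0 C=0 D=0 ZF=0 PC=2
Step 3: PC=2 exec 'SUB B, 2'. After: A=5 B=-2 C=0 D=0 ZF=0 PC=3
Step 4: PC=3 exec 'MOV B, A'. After: A=5 B=5 C=0 D=0 ZF=0 PC=4
Step 5: PC=4 exec 'MUL B, C'. After: A=5 B=0 C=0 D=0 ZF=1 PC=5
Step 6: PC=5 exec 'SUB A, 1'. After: A=4 B=0 C=0 D=0 ZF=0 PC=6
Step 7: PC=6 exec 'JNZ 2'. After: A=4 B=0 C=0 D=0 ZF=0 PC=2
Step 8: PC=2 exec 'SUB B, 2'. After: A=4 B=-2 C=0 D=0 ZF=0 PC=3
Step 9: PC=3 exec 'MOV B, A'. After: A=4 B=4 C=0 D=0 ZF=0 PC=4
Step 10: PC=4 exec 'MUL B, C'. After: A=4 B=0 C=0 D=0 ZF=1 PC=5
Step 11: PC=5 exec 'SUB A, 1'. After: A=3 B=0 C=0 D=0 ZF=0 PC=6
Step 12: PC=6 exec 'JNZ 2'. After: A=3 B=0 C=0 D=0 ZF=0 PC=2
Step 13: PC=2 exec 'SUB B, 2'. After: A=3 B=-2 C=0 D=0 ZF=0 PC=3
Step 14: PC=3 exec 'MOV B, A'. After: A=3 B=3 C=0 D=0 ZF=0 PC=4
Step 15: PC=4 exec 'MUL B, C'. After: A=3 B=0 C=0 D=0 ZF=1 PC=5
Step 16: PC=5 exec 'SUB A, 1'. After: A=2 B=0 C=0 D=0 ZF=0 PC=6
Step 17: PC=6 exec 'JNZ 2'. After: A=2 B=0 C=0 D=0 ZF=0 PC=2
Step 18: PC=2 exec 'SUB B, 2'. After: A=2 B=-2 C=0 D=0 ZF=0 PC=3
Step 19: PC=3 exec 'MOV B, A'. After: A=2 B=2 C=0 D=0 ZF=0 PC=4
Step 20: PC=4 exec 'MUL B, C'. After: A=2 B=0 C=0 D=0 ZF=1 PC=5
Step 21: PC=5 exec 'SUB A, 1'. After: A=1 B=0 C=0 D=0 ZF=0 PC=6
Step 22: PC=6 exec 'JNZ 2'. After: A=1 B=0 C=0 D=0 ZF=0 PC=2
Step 23: PC=2 exec 'SUB B, 2'. After: A=1 B=-2 C=0 D=0 ZF=0 PC=3
Step 24: PC=3 exec 'MOV B, A'. After: A=1 B=1 C=0 D=0 ZF=0 PC=4
Step 25: PC=4 exec 'MUL B, C'. After: A=1 B=0 C=0 D=0 ZF=1 PC=5
Step 26: PC=5 exec 'SUB A, 1'. After: A=0 B=0 C=0 D=0 ZF=1 PC=6
Step 27: PC=6 exec 'JNZ 2'. After: A=0 B=0 C=0 D=0 ZF=1 PC=7
Step 28: PC=7 exec 'ADD C, 4'. After: A=0 B=0 C=4 D=0 ZF=0 PC=8
First time PC=8: D=0

0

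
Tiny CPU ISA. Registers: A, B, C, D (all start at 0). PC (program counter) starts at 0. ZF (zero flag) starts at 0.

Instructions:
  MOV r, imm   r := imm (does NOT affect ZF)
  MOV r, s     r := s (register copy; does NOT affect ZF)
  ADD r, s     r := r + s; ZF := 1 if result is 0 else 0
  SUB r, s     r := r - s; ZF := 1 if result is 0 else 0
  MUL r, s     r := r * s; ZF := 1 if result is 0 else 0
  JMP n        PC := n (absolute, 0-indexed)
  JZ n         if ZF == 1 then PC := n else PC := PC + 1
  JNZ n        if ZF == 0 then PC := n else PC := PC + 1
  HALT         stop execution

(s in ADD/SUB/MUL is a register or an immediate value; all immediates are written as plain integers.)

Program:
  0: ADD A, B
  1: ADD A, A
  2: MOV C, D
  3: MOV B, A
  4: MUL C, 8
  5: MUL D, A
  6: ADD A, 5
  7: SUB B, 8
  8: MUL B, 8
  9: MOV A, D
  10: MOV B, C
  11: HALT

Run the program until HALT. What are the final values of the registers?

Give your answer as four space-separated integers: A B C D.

Answer: 0 0 0 0

Derivation:
Step 1: PC=0 exec 'ADD A, B'. After: A=0 B=0 C=0 D=0 ZF=1 PC=1
Step 2: PC=1 exec 'ADD A, A'. After: A=0 B=0 C=0 D=0 ZF=1 PC=2
Step 3: PC=2 exec 'MOV C, D'. After: A=0 B=0 C=0 D=0 ZF=1 PC=3
Step 4: PC=3 exec 'MOV B, A'. After: A=0 B=0 C=0 D=0 ZF=1 PC=4
Step 5: PC=4 exec 'MUL C, 8'. After: A=0 B=0 C=0 D=0 ZF=1 PC=5
Step 6: PC=5 exec 'MUL D, A'. After: A=0 B=0 C=0 D=0 ZF=1 PC=6
Step 7: PC=6 exec 'ADD A, 5'. After: A=5 B=0 C=0 D=0 ZF=0 PC=7
Step 8: PC=7 exec 'SUB B, 8'. After: A=5 B=-8 C=0 D=0 ZF=0 PC=8
Step 9: PC=8 exec 'MUL B, 8'. After: A=5 B=-64 C=0 D=0 ZF=0 PC=9
Step 10: PC=9 exec 'MOV A, D'. After: A=0 B=-64 C=0 D=0 ZF=0 PC=10
Step 11: PC=10 exec 'MOV B, C'. After: A=0 B=0 C=0 D=0 ZF=0 PC=11
Step 12: PC=11 exec 'HALT'. After: A=0 B=0 C=0 D=0 ZF=0 PC=11 HALTED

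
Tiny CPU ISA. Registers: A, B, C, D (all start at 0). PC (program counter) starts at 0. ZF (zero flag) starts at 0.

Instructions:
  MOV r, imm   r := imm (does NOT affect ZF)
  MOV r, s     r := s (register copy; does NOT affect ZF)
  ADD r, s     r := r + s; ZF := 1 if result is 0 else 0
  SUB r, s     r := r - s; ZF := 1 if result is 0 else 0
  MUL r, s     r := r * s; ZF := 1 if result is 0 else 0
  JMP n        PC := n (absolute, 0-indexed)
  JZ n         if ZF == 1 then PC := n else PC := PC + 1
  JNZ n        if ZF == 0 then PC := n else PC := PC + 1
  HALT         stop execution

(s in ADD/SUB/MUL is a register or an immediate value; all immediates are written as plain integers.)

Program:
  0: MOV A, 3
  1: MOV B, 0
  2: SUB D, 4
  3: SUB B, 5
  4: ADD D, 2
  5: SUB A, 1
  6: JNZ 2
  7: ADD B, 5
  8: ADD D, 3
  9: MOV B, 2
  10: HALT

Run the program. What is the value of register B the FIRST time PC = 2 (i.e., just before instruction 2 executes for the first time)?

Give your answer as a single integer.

Step 1: PC=0 exec 'MOV A, 3'. After: A=3 B=0 C=0 D=0 ZF=0 PC=1
Step 2: PC=1 exec 'MOV B, 0'. After: A=3 B=0 C=0 D=0 ZF=0 PC=2
First time PC=2: B=0

0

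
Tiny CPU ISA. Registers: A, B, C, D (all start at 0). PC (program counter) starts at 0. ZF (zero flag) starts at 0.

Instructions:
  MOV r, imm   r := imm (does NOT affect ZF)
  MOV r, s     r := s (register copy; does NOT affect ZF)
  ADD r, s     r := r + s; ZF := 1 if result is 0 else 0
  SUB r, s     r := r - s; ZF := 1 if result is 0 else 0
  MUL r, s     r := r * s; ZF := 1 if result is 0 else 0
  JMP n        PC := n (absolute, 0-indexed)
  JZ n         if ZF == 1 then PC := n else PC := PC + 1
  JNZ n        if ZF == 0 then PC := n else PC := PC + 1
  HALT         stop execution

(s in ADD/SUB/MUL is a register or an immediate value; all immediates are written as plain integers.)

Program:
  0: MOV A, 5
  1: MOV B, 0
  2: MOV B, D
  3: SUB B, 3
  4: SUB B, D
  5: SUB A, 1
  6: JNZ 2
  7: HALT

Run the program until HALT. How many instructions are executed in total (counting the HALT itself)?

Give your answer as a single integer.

Answer: 28

Derivation:
Step 1: PC=0 exec 'MOV A, 5'. After: A=5 B=0 C=0 D=0 ZF=0 PC=1
Step 2: PC=1 exec 'MOV B, 0'. After: A=5 B=0 C=0 D=0 ZF=0 PC=2
Step 3: PC=2 exec 'MOV B, D'. After: A=5 B=0 C=0 D=0 ZF=0 PC=3
Step 4: PC=3 exec 'SUB B, 3'. After: A=5 B=-3 C=0 D=0 ZF=0 PC=4
Step 5: PC=4 exec 'SUB B, D'. After: A=5 B=-3 C=0 D=0 ZF=0 PC=5
Step 6: PC=5 exec 'SUB A, 1'. After: A=4 B=-3 C=0 D=0 ZF=0 PC=6
Step 7: PC=6 exec 'JNZ 2'. After: A=4 B=-3 C=0 D=0 ZF=0 PC=2
Step 8: PC=2 exec 'MOV B, D'. After: A=4 B=0 C=0 D=0 ZF=0 PC=3
Step 9: PC=3 exec 'SUB B, 3'. After: A=4 B=-3 C=0 D=0 ZF=0 PC=4
Step 10: PC=4 exec 'SUB B, D'. After: A=4 B=-3 C=0 D=0 ZF=0 PC=5
Step 11: PC=5 exec 'SUB A, 1'. After: A=3 B=-3 C=0 D=0 ZF=0 PC=6
Step 12: PC=6 exec 'JNZ 2'. After: A=3 B=-3 C=0 D=0 ZF=0 PC=2
Step 13: PC=2 exec 'MOV B, D'. After: A=3 B=0 C=0 D=0 ZF=0 PC=3
Step 14: PC=3 exec 'SUB B, 3'. After: A=3 B=-3 C=0 D=0 ZF=0 PC=4
Step 15: PC=4 exec 'SUB B, D'. After: A=3 B=-3 C=0 D=0 ZF=0 PC=5
Step 16: PC=5 exec 'SUB A, 1'. After: A=2 B=-3 C=0 D=0 ZF=0 PC=6
Step 17: PC=6 exec 'JNZ 2'. After: A=2 B=-3 C=0 D=0 ZF=0 PC=2
Step 18: PC=2 exec 'MOV B, D'. After: A=2 B=0 C=0 D=0 ZF=0 PC=3
Step 19: PC=3 exec 'SUB B, 3'. After: A=2 B=-3 C=0 D=0 ZF=0 PC=4
Step 20: PC=4 exec 'SUB B, D'. After: A=2 B=-3 C=0 D=0 ZF=0 PC=5
Step 21: PC=5 exec 'SUB A, 1'. After: A=1 B=-3 C=0 D=0 ZF=0 PC=6
Step 22: PC=6 exec 'JNZ 2'. After: A=1 B=-3 C=0 D=0 ZF=0 PC=2
Step 23: PC=2 exec 'MOV B, D'. After: A=1 B=0 C=0 D=0 ZF=0 PC=3
Step 24: PC=3 exec 'SUB B, 3'. After: A=1 B=-3 C=0 D=0 ZF=0 PC=4
Step 25: PC=4 exec 'SUB B, D'. After: A=1 B=-3 C=0 D=0 ZF=0 PC=5
Step 26: PC=5 exec 'SUB A, 1'. After: A=0 B=-3 C=0 D=0 ZF=1 PC=6
Step 27: PC=6 exec 'JNZ 2'. After: A=0 B=-3 C=0 D=0 ZF=1 PC=7
Step 28: PC=7 exec 'HALT'. After: A=0 B=-3 C=0 D=0 ZF=1 PC=7 HALTED
Total instructions executed: 28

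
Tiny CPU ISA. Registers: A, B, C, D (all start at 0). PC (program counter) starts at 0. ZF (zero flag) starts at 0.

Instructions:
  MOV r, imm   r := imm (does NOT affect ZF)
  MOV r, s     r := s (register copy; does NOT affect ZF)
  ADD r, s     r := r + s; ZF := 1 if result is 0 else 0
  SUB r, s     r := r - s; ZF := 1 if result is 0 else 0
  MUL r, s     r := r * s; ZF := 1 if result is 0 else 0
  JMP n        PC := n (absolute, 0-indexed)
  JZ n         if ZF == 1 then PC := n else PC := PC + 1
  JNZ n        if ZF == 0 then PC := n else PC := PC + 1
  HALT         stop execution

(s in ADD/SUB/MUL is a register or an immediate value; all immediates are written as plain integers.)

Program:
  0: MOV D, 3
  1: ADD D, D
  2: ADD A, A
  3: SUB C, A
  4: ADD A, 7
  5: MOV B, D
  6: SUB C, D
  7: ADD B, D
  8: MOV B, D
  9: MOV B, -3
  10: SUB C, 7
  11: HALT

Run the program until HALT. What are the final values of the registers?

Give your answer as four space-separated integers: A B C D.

Answer: 7 -3 -13 6

Derivation:
Step 1: PC=0 exec 'MOV D, 3'. After: A=0 B=0 C=0 D=3 ZF=0 PC=1
Step 2: PC=1 exec 'ADD D, D'. After: A=0 B=0 C=0 D=6 ZF=0 PC=2
Step 3: PC=2 exec 'ADD A, A'. After: A=0 B=0 C=0 D=6 ZF=1 PC=3
Step 4: PC=3 exec 'SUB C, A'. After: A=0 B=0 C=0 D=6 ZF=1 PC=4
Step 5: PC=4 exec 'ADD A, 7'. After: A=7 B=0 C=0 D=6 ZF=0 PC=5
Step 6: PC=5 exec 'MOV B, D'. After: A=7 B=6 C=0 D=6 ZF=0 PC=6
Step 7: PC=6 exec 'SUB C, D'. After: A=7 B=6 C=-6 D=6 ZF=0 PC=7
Step 8: PC=7 exec 'ADD B, D'. After: A=7 B=12 C=-6 D=6 ZF=0 PC=8
Step 9: PC=8 exec 'MOV B, D'. After: A=7 B=6 C=-6 D=6 ZF=0 PC=9
Step 10: PC=9 exec 'MOV B, -3'. After: A=7 B=-3 C=-6 D=6 ZF=0 PC=10
Step 11: PC=10 exec 'SUB C, 7'. After: A=7 B=-3 C=-13 D=6 ZF=0 PC=11
Step 12: PC=11 exec 'HALT'. After: A=7 B=-3 C=-13 D=6 ZF=0 PC=11 HALTED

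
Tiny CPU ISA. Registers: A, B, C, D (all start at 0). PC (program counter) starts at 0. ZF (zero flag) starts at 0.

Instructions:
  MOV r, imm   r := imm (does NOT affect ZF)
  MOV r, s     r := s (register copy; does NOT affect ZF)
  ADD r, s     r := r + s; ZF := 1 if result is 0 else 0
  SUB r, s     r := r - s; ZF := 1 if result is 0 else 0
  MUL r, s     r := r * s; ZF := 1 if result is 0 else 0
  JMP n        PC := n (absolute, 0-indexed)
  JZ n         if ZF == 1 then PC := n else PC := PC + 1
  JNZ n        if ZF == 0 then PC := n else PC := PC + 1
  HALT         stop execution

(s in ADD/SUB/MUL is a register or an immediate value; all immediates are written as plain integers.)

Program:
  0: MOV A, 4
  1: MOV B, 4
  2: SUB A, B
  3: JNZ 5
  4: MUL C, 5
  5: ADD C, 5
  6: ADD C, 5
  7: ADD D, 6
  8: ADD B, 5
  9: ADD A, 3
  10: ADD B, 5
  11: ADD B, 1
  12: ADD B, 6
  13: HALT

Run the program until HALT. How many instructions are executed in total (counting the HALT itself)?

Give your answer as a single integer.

Answer: 14

Derivation:
Step 1: PC=0 exec 'MOV A, 4'. After: A=4 B=0 C=0 D=0 ZF=0 PC=1
Step 2: PC=1 exec 'MOV B, 4'. After: A=4 B=4 C=0 D=0 ZF=0 PC=2
Step 3: PC=2 exec 'SUB A, B'. After: A=0 B=4 C=0 D=0 ZF=1 PC=3
Step 4: PC=3 exec 'JNZ 5'. After: A=0 B=4 C=0 D=0 ZF=1 PC=4
Step 5: PC=4 exec 'MUL C, 5'. After: A=0 B=4 C=0 D=0 ZF=1 PC=5
Step 6: PC=5 exec 'ADD C, 5'. After: A=0 B=4 C=5 D=0 ZF=0 PC=6
Step 7: PC=6 exec 'ADD C, 5'. After: A=0 B=4 C=10 D=0 ZF=0 PC=7
Step 8: PC=7 exec 'ADD D, 6'. After: A=0 B=4 C=10 D=6 ZF=0 PC=8
Step 9: PC=8 exec 'ADD B, 5'. After: A=0 B=9 C=10 D=6 ZF=0 PC=9
Step 10: PC=9 exec 'ADD A, 3'. After: A=3 B=9 C=10 D=6 ZF=0 PC=10
Step 11: PC=10 exec 'ADD B, 5'. After: A=3 B=14 C=10 D=6 ZF=0 PC=11
Step 12: PC=11 exec 'ADD B, 1'. After: A=3 B=15 C=10 D=6 ZF=0 PC=12
Step 13: PC=12 exec 'ADD B, 6'. After: A=3 B=21 C=10 D=6 ZF=0 PC=13
Step 14: PC=13 exec 'HALT'. After: A=3 B=21 C=10 D=6 ZF=0 PC=13 HALTED
Total instructions executed: 14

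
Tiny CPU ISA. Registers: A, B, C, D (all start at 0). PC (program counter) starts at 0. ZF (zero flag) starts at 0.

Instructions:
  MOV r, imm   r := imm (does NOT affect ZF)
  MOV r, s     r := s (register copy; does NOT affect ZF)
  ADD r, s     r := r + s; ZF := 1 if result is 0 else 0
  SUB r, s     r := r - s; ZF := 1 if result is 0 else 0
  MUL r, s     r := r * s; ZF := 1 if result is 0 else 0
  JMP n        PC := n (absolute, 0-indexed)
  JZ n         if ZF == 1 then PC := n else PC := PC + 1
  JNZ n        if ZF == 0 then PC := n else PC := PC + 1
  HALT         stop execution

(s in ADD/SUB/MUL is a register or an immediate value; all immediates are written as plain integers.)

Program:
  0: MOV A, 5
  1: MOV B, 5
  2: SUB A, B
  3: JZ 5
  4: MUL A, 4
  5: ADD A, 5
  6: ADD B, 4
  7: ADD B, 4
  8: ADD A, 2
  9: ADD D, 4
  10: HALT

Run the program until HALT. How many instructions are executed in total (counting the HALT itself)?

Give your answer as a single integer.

Answer: 10

Derivation:
Step 1: PC=0 exec 'MOV A, 5'. After: A=5 B=0 C=0 D=0 ZF=0 PC=1
Step 2: PC=1 exec 'MOV B, 5'. After: A=5 B=5 C=0 D=0 ZF=0 PC=2
Step 3: PC=2 exec 'SUB A, B'. After: A=0 B=5 C=0 D=0 ZF=1 PC=3
Step 4: PC=3 exec 'JZ 5'. After: A=0 B=5 C=0 D=0 ZF=1 PC=5
Step 5: PC=5 exec 'ADD A, 5'. After: A=5 B=5 C=0 D=0 ZF=0 PC=6
Step 6: PC=6 exec 'ADD B, 4'. After: A=5 B=9 C=0 D=0 ZF=0 PC=7
Step 7: PC=7 exec 'ADD B, 4'. After: A=5 B=13 C=0 D=0 ZF=0 PC=8
Step 8: PC=8 exec 'ADD A, 2'. After: A=7 B=13 C=0 D=0 ZF=0 PC=9
Step 9: PC=9 exec 'ADD D, 4'. After: A=7 B=13 C=0 D=4 ZF=0 PC=10
Step 10: PC=10 exec 'HALT'. After: A=7 B=13 C=0 D=4 ZF=0 PC=10 HALTED
Total instructions executed: 10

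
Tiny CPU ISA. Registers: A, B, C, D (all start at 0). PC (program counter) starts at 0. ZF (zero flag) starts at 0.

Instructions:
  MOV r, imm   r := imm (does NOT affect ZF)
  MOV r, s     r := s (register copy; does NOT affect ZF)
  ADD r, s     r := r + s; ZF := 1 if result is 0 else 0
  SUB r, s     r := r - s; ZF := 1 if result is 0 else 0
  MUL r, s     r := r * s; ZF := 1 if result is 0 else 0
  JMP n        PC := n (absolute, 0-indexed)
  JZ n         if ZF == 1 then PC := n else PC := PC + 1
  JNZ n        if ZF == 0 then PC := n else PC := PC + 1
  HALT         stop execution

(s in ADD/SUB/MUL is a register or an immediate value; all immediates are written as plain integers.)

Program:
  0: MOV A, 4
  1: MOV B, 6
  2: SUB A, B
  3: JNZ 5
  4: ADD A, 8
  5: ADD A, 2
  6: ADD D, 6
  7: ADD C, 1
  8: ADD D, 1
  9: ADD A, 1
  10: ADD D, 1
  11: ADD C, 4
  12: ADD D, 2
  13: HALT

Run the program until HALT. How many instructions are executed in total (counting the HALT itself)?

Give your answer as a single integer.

Step 1: PC=0 exec 'MOV A, 4'. After: A=4 B=0 C=0 D=0 ZF=0 PC=1
Step 2: PC=1 exec 'MOV B, 6'. After: A=4 B=6 C=0 D=0 ZF=0 PC=2
Step 3: PC=2 exec 'SUB A, B'. After: A=-2 B=6 C=0 D=0 ZF=0 PC=3
Step 4: PC=3 exec 'JNZ 5'. After: A=-2 B=6 C=0 D=0 ZF=0 PC=5
Step 5: PC=5 exec 'ADD A, 2'. After: A=0 B=6 C=0 D=0 ZF=1 PC=6
Step 6: PC=6 exec 'ADD D, 6'. After: A=0 B=6 C=0 D=6 ZF=0 PC=7
Step 7: PC=7 exec 'ADD C, 1'. After: A=0 B=6 C=1 D=6 ZF=0 PC=8
Step 8: PC=8 exec 'ADD D, 1'. After: A=0 B=6 C=1 D=7 ZF=0 PC=9
Step 9: PC=9 exec 'ADD A, 1'. After: A=1 B=6 C=1 D=7 ZF=0 PC=10
Step 10: PC=10 exec 'ADD D, 1'. After: A=1 B=6 C=1 D=8 ZF=0 PC=11
Step 11: PC=11 exec 'ADD C, 4'. After: A=1 B=6 C=5 D=8 ZF=0 PC=12
Step 12: PC=12 exec 'ADD D, 2'. After: A=1 B=6 C=5 D=10 ZF=0 PC=13
Step 13: PC=13 exec 'HALT'. After: A=1 B=6 C=5 D=10 ZF=0 PC=13 HALTED
Total instructions executed: 13

Answer: 13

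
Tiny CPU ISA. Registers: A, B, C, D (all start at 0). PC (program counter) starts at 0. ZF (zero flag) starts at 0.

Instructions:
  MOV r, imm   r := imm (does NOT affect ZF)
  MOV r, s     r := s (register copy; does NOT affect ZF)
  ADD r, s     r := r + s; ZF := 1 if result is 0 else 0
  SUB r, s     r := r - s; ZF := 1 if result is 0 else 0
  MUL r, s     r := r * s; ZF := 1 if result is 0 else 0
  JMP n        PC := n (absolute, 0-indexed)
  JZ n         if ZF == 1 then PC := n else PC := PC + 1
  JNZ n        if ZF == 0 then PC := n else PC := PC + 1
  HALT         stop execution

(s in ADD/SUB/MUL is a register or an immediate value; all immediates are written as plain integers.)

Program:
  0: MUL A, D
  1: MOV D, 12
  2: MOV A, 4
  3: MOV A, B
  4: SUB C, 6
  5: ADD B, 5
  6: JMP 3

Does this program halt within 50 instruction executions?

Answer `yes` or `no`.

Step 1: PC=0 exec 'MUL A, D'. After: A=0 B=0 C=0 D=0 ZF=1 PC=1
Step 2: PC=1 exec 'MOV D, 12'. After: A=0 B=0 C=0 D=12 ZF=1 PC=2
Step 3: PC=2 exec 'MOV A, 4'. After: A=4 B=0 C=0 D=12 ZF=1 PC=3
Step 4: PC=3 exec 'MOV A, B'. After: A=0 B=0 C=0 D=12 ZF=1 PC=4
Step 5: PC=4 exec 'SUB C, 6'. After: A=0 B=0 C=-6 D=12 ZF=0 PC=5
Step 6: PC=5 exec 'ADD B, 5'. After: A=0 B=5 C=-6 D=12 ZF=0 PC=6
Step 7: PC=6 exec 'JMP 3'. After: A=0 B=5 C=-6 D=12 ZF=0 PC=3
Step 8: PC=3 exec 'MOV A, B'. After: A=5 B=5 C=-6 D=12 ZF=0 PC=4
Step 9: PC=4 exec 'SUB C, 6'. After: A=5 B=5 C=-12 D=12 ZF=0 PC=5
Step 10: PC=5 exec 'ADD B, 5'. After: A=5 B=10 C=-12 D=12 ZF=0 PC=6
Step 11: PC=6 exec 'JMP 3'. After: A=5 B=10 C=-12 D=12 ZF=0 PC=3
Step 12: PC=3 exec 'MOV A, B'. After: A=10 B=10 C=-12 D=12 ZF=0 PC=4
Step 13: PC=4 exec 'SUB C, 6'. After: A=10 B=10 C=-18 D=12 ZF=0 PC=5
Step 14: PC=5 exec 'ADD B, 5'. After: A=10 B=15 C=-18 D=12 ZF=0 PC=6
Step 15: PC=6 exec 'JMP 3'. After: A=10 B=15 C=-18 D=12 ZF=0 PC=3
After 50 steps: not halted. PC revisits the same instructions with no path to HALT; will never halt.

Answer: no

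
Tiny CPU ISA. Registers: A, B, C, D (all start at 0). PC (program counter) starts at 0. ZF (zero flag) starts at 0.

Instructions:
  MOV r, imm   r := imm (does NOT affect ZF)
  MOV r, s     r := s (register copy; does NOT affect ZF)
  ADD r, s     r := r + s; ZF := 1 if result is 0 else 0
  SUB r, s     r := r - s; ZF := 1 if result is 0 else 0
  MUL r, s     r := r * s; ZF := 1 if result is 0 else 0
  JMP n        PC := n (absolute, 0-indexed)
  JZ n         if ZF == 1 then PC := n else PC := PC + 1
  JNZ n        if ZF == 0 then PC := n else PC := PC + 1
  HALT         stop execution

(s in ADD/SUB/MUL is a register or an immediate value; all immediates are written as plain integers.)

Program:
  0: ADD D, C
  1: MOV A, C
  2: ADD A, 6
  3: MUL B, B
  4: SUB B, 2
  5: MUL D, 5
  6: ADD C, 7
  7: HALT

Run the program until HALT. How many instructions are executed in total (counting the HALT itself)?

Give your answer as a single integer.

Answer: 8

Derivation:
Step 1: PC=0 exec 'ADD D, C'. After: A=0 B=0 C=0 D=0 ZF=1 PC=1
Step 2: PC=1 exec 'MOV A, C'. After: A=0 B=0 C=0 D=0 ZF=1 PC=2
Step 3: PC=2 exec 'ADD A, 6'. After: A=6 B=0 C=0 D=0 ZF=0 PC=3
Step 4: PC=3 exec 'MUL B, B'. After: A=6 B=0 C=0 D=0 ZF=1 PC=4
Step 5: PC=4 exec 'SUB B, 2'. After: A=6 B=-2 C=0 D=0 ZF=0 PC=5
Step 6: PC=5 exec 'MUL D, 5'. After: A=6 B=-2 C=0 D=0 ZF=1 PC=6
Step 7: PC=6 exec 'ADD C, 7'. After: A=6 B=-2 C=7 D=0 ZF=0 PC=7
Step 8: PC=7 exec 'HALT'. After: A=6 B=-2 C=7 D=0 ZF=0 PC=7 HALTED
Total instructions executed: 8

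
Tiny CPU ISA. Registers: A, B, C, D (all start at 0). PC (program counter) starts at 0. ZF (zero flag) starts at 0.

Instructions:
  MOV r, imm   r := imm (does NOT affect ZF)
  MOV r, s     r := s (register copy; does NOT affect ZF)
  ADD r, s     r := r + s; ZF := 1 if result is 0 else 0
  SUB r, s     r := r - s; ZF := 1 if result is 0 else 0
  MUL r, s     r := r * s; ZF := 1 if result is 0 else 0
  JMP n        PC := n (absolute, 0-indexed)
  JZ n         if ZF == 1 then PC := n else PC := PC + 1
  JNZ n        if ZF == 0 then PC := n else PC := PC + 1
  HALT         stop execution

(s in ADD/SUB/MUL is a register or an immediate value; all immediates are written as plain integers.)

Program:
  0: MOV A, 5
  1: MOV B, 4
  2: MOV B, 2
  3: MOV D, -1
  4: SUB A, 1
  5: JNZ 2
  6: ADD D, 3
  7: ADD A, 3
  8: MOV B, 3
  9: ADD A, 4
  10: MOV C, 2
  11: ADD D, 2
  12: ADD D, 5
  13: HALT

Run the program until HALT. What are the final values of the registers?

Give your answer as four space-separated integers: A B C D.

Answer: 7 3 2 9

Derivation:
Step 1: PC=0 exec 'MOV A, 5'. After: A=5 B=0 C=0 D=0 ZF=0 PC=1
Step 2: PC=1 exec 'MOV B, 4'. After: A=5 B=4 C=0 D=0 ZF=0 PC=2
Step 3: PC=2 exec 'MOV B, 2'. After: A=5 B=2 C=0 D=0 ZF=0 PC=3
Step 4: PC=3 exec 'MOV D, -1'. After: A=5 B=2 C=0 D=-1 ZF=0 PC=4
Step 5: PC=4 exec 'SUB A, 1'. After: A=4 B=2 C=0 D=-1 ZF=0 PC=5
Step 6: PC=5 exec 'JNZ 2'. After: A=4 B=2 C=0 D=-1 ZF=0 PC=2
Step 7: PC=2 exec 'MOV B, 2'. After: A=4 B=2 C=0 D=-1 ZF=0 PC=3
Step 8: PC=3 exec 'MOV D, -1'. After: A=4 B=2 C=0 D=-1 ZF=0 PC=4
Step 9: PC=4 exec 'SUB A, 1'. After: A=3 B=2 C=0 D=-1 ZF=0 PC=5
Step 10: PC=5 exec 'JNZ 2'. After: A=3 B=2 C=0 D=-1 ZF=0 PC=2
Step 11: PC=2 exec 'MOV B, 2'. After: A=3 B=2 C=0 D=-1 ZF=0 PC=3
Step 12: PC=3 exec 'MOV D, -1'. After: A=3 B=2 C=0 D=-1 ZF=0 PC=4
Step 13: PC=4 exec 'SUB A, 1'. After: A=2 B=2 C=0 D=-1 ZF=0 PC=5
Step 14: PC=5 exec 'JNZ 2'. After: A=2 B=2 C=0 D=-1 ZF=0 PC=2
Step 15: PC=2 exec 'MOV B, 2'. After: A=2 B=2 C=0 D=-1 ZF=0 PC=3
Step 16: PC=3 exec 'MOV D, -1'. After: A=2 B=2 C=0 D=-1 ZF=0 PC=4
Step 17: PC=4 exec 'SUB A, 1'. After: A=1 B=2 C=0 D=-1 ZF=0 PC=5
Step 18: PC=5 exec 'JNZ 2'. After: A=1 B=2 C=0 D=-1 ZF=0 PC=2
Step 19: PC=2 exec 'MOV B, 2'. After: A=1 B=2 C=0 D=-1 ZF=0 PC=3
Step 20: PC=3 exec 'MOV D, -1'. After: A=1 B=2 C=0 D=-1 ZF=0 PC=4
Step 21: PC=4 exec 'SUB A, 1'. After: A=0 B=2 C=0 D=-1 ZF=1 PC=5
Step 22: PC=5 exec 'JNZ 2'. After: A=0 B=2 C=0 D=-1 ZF=1 PC=6
Step 23: PC=6 exec 'ADD D, 3'. After: A=0 B=2 C=0 D=2 ZF=0 PC=7
Step 24: PC=7 exec 'ADD A, 3'. After: A=3 B=2 C=0 D=2 ZF=0 PC=8
Step 25: PC=8 exec 'MOV B, 3'. After: A=3 B=3 C=0 D=2 ZF=0 PC=9
Step 26: PC=9 exec 'ADD A, 4'. After: A=7 B=3 C=0 D=2 ZF=0 PC=10
Step 27: PC=10 exec 'MOV C, 2'. After: A=7 B=3 C=2 D=2 ZF=0 PC=11
Step 28: PC=11 exec 'ADD D, 2'. After: A=7 B=3 C=2 D=4 ZF=0 PC=12
Step 29: PC=12 exec 'ADD D, 5'. After: A=7 B=3 C=2 D=9 ZF=0 PC=13
Step 30: PC=13 exec 'HALT'. After: A=7 B=3 C=2 D=9 ZF=0 PC=13 HALTED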